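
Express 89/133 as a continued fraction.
[0; 1, 2, 44]

Euclidean algorithm steps:
89 = 0 × 133 + 89
133 = 1 × 89 + 44
89 = 2 × 44 + 1
44 = 44 × 1 + 0
Continued fraction: [0; 1, 2, 44]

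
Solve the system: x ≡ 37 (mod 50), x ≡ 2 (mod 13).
587

Using Chinese Remainder Theorem:
M = 50 × 13 = 650
M1 = 13, M2 = 50
y1 = 13^(-1) mod 50 = 27
y2 = 50^(-1) mod 13 = 6
x = (37×13×27 + 2×50×6) mod 650 = 587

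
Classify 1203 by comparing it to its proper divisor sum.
deficient

Proper divisors of 1203: sum = 1 + 3 + 401 = 405
Since 405 < 1203, 1203 is deficient.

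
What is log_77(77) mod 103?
1

Baby-step giant-step with step n = ⌈√103⌉ = 11.
Baby steps 77^j mod 103 (j:value) for j=0..10: 0:1, 1:77, 2:58, 3:37, 4:68, 5:86, 6:30, 7:44, 8:92, 9:80, 10:83.
h = 77 is already in the table at j=1, so x = 1.
Check: 77^1 ≡ 77 (mod 103).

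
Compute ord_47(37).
23

47 is prime, so ord(37) divides φ(47) = 46.
Divisors of 46: 1, 2, 23, 46.
Repeated squaring: 37^1 ≡ 37, 37^2 ≡ 6, 37^4 ≡ 36, 37^8 ≡ 27, 37^16 ≡ 24, 37^32 ≡ 12 (mod 47).
Test 37^d mod 47 for each divisor d in increasing order:
37^1 ≡ 37
37^2 ≡ 6
37^23 = 37^16·37^4·37^2·37^1 ≡ 1  ← first divisor giving 1
The order is 23.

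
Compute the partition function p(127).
3913864295

p(n) counts ways to write n as a sum of positive integers (order ignored).
Euler's pentagonal recurrence: p(k) = p(k-1) + p(k-2) - p(k-5) - p(k-7) + p(k-12) + p(k-15) - ... (offsets j(3j∓1)/2, signs ++--, p(0)=1, p(<0)=0).
DP table for k = 0..126: p(0)=1, p(1)=1, p(2)=2, p(3)=3, p(4)=5, p(5)=7, p(6)=11, p(7)=15, p(8)=22, p(9)=30, p(10)=42, p(11)=56, p(12)=77, p(13)=101, p(14)=135, p(15)=176, p(16)=231, p(17)=297, p(18)=385, p(19)=490, p(20)=627, p(21)=792, p(22)=1002, p(23)=1255, p(24)=1575, p(25)=1958, p(26)=2436, p(27)=3010, p(28)=3718, p(29)=4565, p(30)=5604, p(31)=6842, p(32)=8349, p(33)=10143, p(34)=12310, p(35)=14883, p(36)=17977, p(37)=21637, p(38)=26015, p(39)=31185, p(40)=37338, p(41)=44583, p(42)=53174, p(43)=63261, p(44)=75175, p(45)=89134, p(46)=105558, p(47)=124754, p(48)=147273, p(49)=173525, p(50)=204226, p(51)=239943, p(52)=281589, p(53)=329931, p(54)=386155, p(55)=451276, p(56)=526823, p(57)=614154, p(58)=715220, p(59)=831820, p(60)=966467, p(61)=1121505, p(62)=1300156, p(63)=1505499, p(64)=1741630, p(65)=2012558, p(66)=2323520, p(67)=2679689, p(68)=3087735, p(69)=3554345, p(70)=4087968, p(71)=4697205, p(72)=5392783, p(73)=6185689, p(74)=7089500, p(75)=8118264, p(76)=9289091, p(77)=10619863, p(78)=12132164, p(79)=13848650, p(80)=15796476, p(81)=18004327, p(82)=20506255, p(83)=23338469, p(84)=26543660, p(85)=30167357, p(86)=34262962, p(87)=38887673, p(88)=44108109, p(89)=49995925, p(90)=56634173, p(91)=64112359, p(92)=72533807, p(93)=82010177, p(94)=92669720, p(95)=104651419, p(96)=118114304, p(97)=133230930, p(98)=150198136, p(99)=169229875, p(100)=190569292, p(101)=214481126, p(102)=241265379, p(103)=271248950, p(104)=304801365, p(105)=342325709, p(106)=384276336, p(107)=431149389, p(108)=483502844, p(109)=541946240, p(110)=607163746, p(111)=679903203, p(112)=761002156, p(113)=851376628, p(114)=952050665, p(115)=1064144451, p(116)=1188908248, p(117)=1327710076, p(118)=1482074143, p(119)=1653668665, p(120)=1844349560, p(121)=2056148051, p(122)=2291320912, p(123)=2552338241, p(124)=2841940500, p(125)=3163127352, p(126)=3519222692.
Final step: p(127) = p(126) + p(125) - p(122) - p(120) + p(115) + p(112) - p(105) - p(101) + p(92) + p(87) - p(76) - p(70) + p(57) + p(50) - p(35) - p(27) + p(10) + p(1)
= 3519222692 + 3163127352 - 2291320912 - 1844349560 + 1064144451 + 761002156 - 342325709 - 214481126 + 72533807 + 38887673 - 9289091 - 4087968 + 614154 + 204226 - 14883 - 3010 + 42 + 1
= 3913864295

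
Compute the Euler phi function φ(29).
28

29 = 29
φ(n) = n × ∏(1 - 1/p) for each prime p dividing n
φ(29) = 29 × (1 - 1/29) = 28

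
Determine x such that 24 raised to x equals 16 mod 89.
48

Baby-step giant-step with step n = ⌈√89⌉ = 10.
Baby steps 24^j mod 89 (j:value) for j=0..9: 0:1, 1:24, 2:42, 3:29, 4:73, 5:61, 6:40, 7:70, 8:78, 9:3.
Giant-step multiplier: 24^(-10) ≡ 24^(88-10) = 24^78 ≡ 68 (mod 89).
Giant steps γ_i = 16·68^i mod 89: γ_0=16, γ_1=20, γ_2=25, γ_3=9, γ_4=78 (in table at j=8).
x = i·n + j = 4·10 + 8 = 48.
Check: 24^48 ≡ 16 (mod 89).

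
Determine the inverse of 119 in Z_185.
14

gcd(119, 185) = 1, so the inverse exists.
Extended Euclidean algorithm on (185, 119):
185 = 1 × 119 + 66  ⟹  66 = (1)·185 + (-1)·119
119 = 1 × 66 + 53  ⟹  53 = (-1)·185 + (2)·119
66 = 1 × 53 + 13  ⟹  13 = (2)·185 + (-3)·119
53 = 4 × 13 + 1  ⟹  1 = (-9)·185 + (14)·119
So (14)·119 ≡ 1 (mod 185), i.e. 119^(-1) ≡ 14 (mod 185).
Check: 119 × 14 = 1666 ≡ 1 (mod 185)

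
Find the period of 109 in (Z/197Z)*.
98

197 is prime, so ord(109) divides φ(197) = 196.
Divisors of 196: 1, 2, 4, 7, 14, 28, 49, 98, 196.
Repeated squaring: 109^1 ≡ 109, 109^2 ≡ 61, 109^4 ≡ 175, 109^8 ≡ 90, 109^16 ≡ 23, 109^32 ≡ 135, 109^64 ≡ 101, 109^128 ≡ 154 (mod 197).
Test 109^d mod 197 for each divisor d in increasing order:
109^1 ≡ 109
109^2 ≡ 61
109^4 ≡ 175
109^7 = 109^4·109^2·109^1 ≡ 93
109^14 = 109^8·109^4·109^2 ≡ 178
109^28 = 109^16·109^8·109^4 ≡ 164
109^49 = 109^32·109^16·109^1 ≡ 196
109^98 = 109^64·109^32·109^2 ≡ 1  ← first divisor giving 1
The order is 98.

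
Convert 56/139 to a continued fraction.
[0; 2, 2, 13, 2]

Euclidean algorithm steps:
56 = 0 × 139 + 56
139 = 2 × 56 + 27
56 = 2 × 27 + 2
27 = 13 × 2 + 1
2 = 2 × 1 + 0
Continued fraction: [0; 2, 2, 13, 2]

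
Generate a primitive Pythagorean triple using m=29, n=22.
(357, 1276, 1325)

Euclid's formula: a = m² - n², b = 2mn, c = m² + n²
m = 29, n = 22
a = 29² - 22² = 841 - 484 = 357
b = 2 × 29 × 22 = 1276
c = 29² + 22² = 841 + 484 = 1325
Verification: 357² + 1276² = 127449 + 1628176 = 1755625 = 1325² ✓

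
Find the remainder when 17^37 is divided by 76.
17

Repeated squaring. Binary of 37 = 100101.
17^1 ≡ 17 (mod 76); 17^2 ≡ 61 (mod 76); 17^4 ≡ 73 (mod 76); 17^8 ≡ 9 (mod 76); 17^16 ≡ 5 (mod 76); 17^32 ≡ 25 (mod 76)
17^37 = 17^1 × 17^4 × 17^32 ≡ 17 (mod 76)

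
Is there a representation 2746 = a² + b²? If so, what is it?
35² + 39² (a=35, b=39)

Factorization: 2746 = 2 × 1373
By Fermat: n is sum of two squares iff every prime p ≡ 3 (mod 4) appears to even power.
All primes ≡ 3 (mod 4) appear to even power.
Search a = 0, 1, 2, … for 2746 - a² a perfect square: first hit at a = 35: 2746 - 1225 = 1521 = 39².
2746 = 35² + 39² = 1225 + 1521 ✓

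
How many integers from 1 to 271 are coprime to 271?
270

271 = 271
φ(n) = n × ∏(1 - 1/p) for each prime p dividing n
φ(271) = 271 × (1 - 1/271) = 270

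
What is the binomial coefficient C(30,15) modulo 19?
0

Using Lucas' theorem:
Write n=30 and k=15 in base 19:
n in base 19: [1, 11]
k in base 19: [0, 15]
C(30,15) mod 19 = ∏ C(n_i, k_i) mod 19
Digit binomials (mod 19): C(1,0) = 1; C(11,15) = 0 (k_i > n_i)
Product: 1 × 0 = 0 ≡ 0 (mod 19)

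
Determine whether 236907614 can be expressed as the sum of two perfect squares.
Not possible

Factorization: 236907614 = 2 × 17 × 191^3
By Fermat: n is sum of two squares iff every prime p ≡ 3 (mod 4) appears to even power.
Prime(s) ≡ 3 (mod 4) with odd exponent: [(191, 3)]
Therefore 236907614 cannot be expressed as a² + b².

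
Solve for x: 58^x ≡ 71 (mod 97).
37

Baby-step giant-step with step n = ⌈√97⌉ = 10.
Baby steps 58^j mod 97 (j:value) for j=0..9: 0:1, 1:58, 2:66, 3:45, 4:88, 5:60, 6:85, 7:80, 8:81, 9:42.
Giant-step multiplier: 58^(-10) ≡ 58^(96-10) = 58^86 ≡ 53 (mod 97).
Giant steps γ_i = 71·53^i mod 97: γ_0=71, γ_1=77, γ_2=7, γ_3=80 (in table at j=7).
x = i·n + j = 3·10 + 7 = 37.
Check: 58^37 ≡ 71 (mod 97).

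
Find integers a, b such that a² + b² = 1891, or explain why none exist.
Not possible

Factorization: 1891 = 31 × 61
By Fermat: n is sum of two squares iff every prime p ≡ 3 (mod 4) appears to even power.
Prime(s) ≡ 3 (mod 4) with odd exponent: [(31, 1)]
Therefore 1891 cannot be expressed as a² + b².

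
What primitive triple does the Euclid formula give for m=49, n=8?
(2337, 784, 2465)

Euclid's formula: a = m² - n², b = 2mn, c = m² + n²
m = 49, n = 8
a = 49² - 8² = 2401 - 64 = 2337
b = 2 × 49 × 8 = 784
c = 49² + 8² = 2401 + 64 = 2465
Verification: 2337² + 784² = 5461569 + 614656 = 6076225 = 2465² ✓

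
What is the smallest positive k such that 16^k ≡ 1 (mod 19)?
9

19 is prime, so ord(16) divides φ(19) = 18.
Divisors of 18: 1, 2, 3, 6, 9, 18.
Repeated squaring: 16^1 ≡ 16, 16^2 ≡ 9, 16^4 ≡ 5, 16^8 ≡ 6, 16^16 ≡ 17 (mod 19).
Test 16^d mod 19 for each divisor d in increasing order:
16^1 ≡ 16
16^2 ≡ 9
16^3 = 16^2·16^1 ≡ 11
16^6 = 16^4·16^2 ≡ 7
16^9 = 16^8·16^1 ≡ 1  ← first divisor giving 1
The order is 9.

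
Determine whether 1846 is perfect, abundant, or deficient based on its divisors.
deficient

Proper divisors of 1846: sum = 1 + 2 + 13 + 26 + 71 + 142 + 923 = 1178
Since 1178 < 1846, 1846 is deficient.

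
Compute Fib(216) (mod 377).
356

Matrix identity: Q^n = [[F_(n+1), F_n], [F_n, F_(n-1)]] with Q = [[1,1],[1,0]].
n = 216 = 11011000₂. Square-and-multiply, entries mod 377:
Q^1 = [[1,1],[1,0]]
Q^3 = (Q^1)²·Q = [[3,2],[2,1]]
Q^6 = (Q^3)² = [[13,8],[8,5]]
Q^13 = (Q^6)²·Q = [[0,233],[233,144]]
Q^27 = (Q^13)²·Q = [[0,1],[1,376]]
Q^54 = (Q^27)² = [[1,376],[376,2]]
Q^108 = (Q^54)² = [[2,374],[374,5]]
Q^216 = (Q^108)² = [[13,356],[356,34]]
F_216 mod 377 = Q^216[0][1] = 356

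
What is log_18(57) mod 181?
67

Baby-step giant-step with step n = ⌈√181⌉ = 14.
Baby steps 18^j mod 181 (j:value) for j=0..13: 0:1, 1:18, 2:143, 3:40, 4:177, 5:109, 6:152, 7:21, 8:16, 9:107, 10:116, 11:97, 12:117, 13:115.
Giant-step multiplier: 18^(-14) ≡ 18^(180-14) = 18^166 ≡ 55 (mod 181).
Giant steps γ_i = 57·55^i mod 181: γ_0=57, γ_1=58, γ_2=113, γ_3=61, γ_4=97 (in table at j=11).
x = i·n + j = 4·14 + 11 = 67.
Check: 18^67 ≡ 57 (mod 181).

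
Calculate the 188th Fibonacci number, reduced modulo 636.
189

Matrix identity: Q^n = [[F_(n+1), F_n], [F_n, F_(n-1)]] with Q = [[1,1],[1,0]].
n = 188 = 10111100₂. Square-and-multiply, entries mod 636:
Q^1 = [[1,1],[1,0]]
Q^2 = (Q^1)² = [[2,1],[1,1]]
Q^5 = (Q^2)²·Q = [[8,5],[5,3]]
Q^11 = (Q^5)²·Q = [[144,89],[89,55]]
Q^23 = (Q^11)²·Q = [[576,37],[37,539]]
Q^47 = (Q^23)²·Q = [[432,517],[517,551]]
Q^94 = (Q^47)² = [[445,47],[47,398]]
Q^188 = (Q^94)² = [[530,189],[189,341]]
F_188 mod 636 = Q^188[0][1] = 189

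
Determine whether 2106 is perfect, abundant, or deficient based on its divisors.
abundant

Proper divisors of 2106: sum = 1 + 2 + 3 + 6 + 9 + 13 + 18 + 26 + ... + 234 + 351 + 702 + 1053 (19 divisors) = 2976
Since 2976 > 2106, 2106 is abundant.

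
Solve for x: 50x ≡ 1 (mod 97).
33

gcd(50, 97) = 1, so the inverse exists.
Extended Euclidean algorithm on (97, 50):
97 = 1 × 50 + 47  ⟹  47 = (1)·97 + (-1)·50
50 = 1 × 47 + 3  ⟹  3 = (-1)·97 + (2)·50
47 = 15 × 3 + 2  ⟹  2 = (16)·97 + (-31)·50
3 = 1 × 2 + 1  ⟹  1 = (-17)·97 + (33)·50
So (33)·50 ≡ 1 (mod 97), i.e. 50^(-1) ≡ 33 (mod 97).
Check: 50 × 33 = 1650 ≡ 1 (mod 97)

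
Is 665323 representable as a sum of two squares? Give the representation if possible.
Not possible

Factorization: 665323 = 19^3 × 97
By Fermat: n is sum of two squares iff every prime p ≡ 3 (mod 4) appears to even power.
Prime(s) ≡ 3 (mod 4) with odd exponent: [(19, 3)]
Therefore 665323 cannot be expressed as a² + b².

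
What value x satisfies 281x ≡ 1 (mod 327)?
263

gcd(281, 327) = 1, so the inverse exists.
Extended Euclidean algorithm on (327, 281):
327 = 1 × 281 + 46  ⟹  46 = (1)·327 + (-1)·281
281 = 6 × 46 + 5  ⟹  5 = (-6)·327 + (7)·281
46 = 9 × 5 + 1  ⟹  1 = (55)·327 + (-64)·281
So (-64)·281 ≡ 1 (mod 327), i.e. 281^(-1) ≡ -64 ≡ 263 (mod 327).
Check: 281 × 263 = 73903 ≡ 1 (mod 327)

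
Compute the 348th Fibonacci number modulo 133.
46

Matrix identity: Q^n = [[F_(n+1), F_n], [F_n, F_(n-1)]] with Q = [[1,1],[1,0]].
n = 348 = 101011100₂. Square-and-multiply, entries mod 133:
Q^1 = [[1,1],[1,0]]
Q^2 = (Q^1)² = [[2,1],[1,1]]
Q^5 = (Q^2)²·Q = [[8,5],[5,3]]
Q^10 = (Q^5)² = [[89,55],[55,34]]
Q^21 = (Q^10)²·Q = [[22,40],[40,115]]
Q^43 = (Q^21)²·Q = [[116,89],[89,27]]
Q^87 = (Q^43)²·Q = [[56,97],[97,92]]
Q^174 = (Q^87)² = [[43,125],[125,51]]
Q^348 = (Q^174)² = [[51,46],[46,5]]
F_348 mod 133 = Q^348[0][1] = 46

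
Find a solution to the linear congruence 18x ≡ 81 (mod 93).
x ≡ 20 (mod 31)

gcd(18, 93) = 3, which divides 81, so solutions exist.
Divide through by 3: 6x ≡ 27 (mod 31).
Find 6^(-1) mod 31 by the extended Euclidean algorithm:
31 = 5 × 6 + 1  ⟹  1 = (1)·31 + (-5)·6
So (-5)·6 ≡ 1 (mod 31), i.e. 6^(-1) ≡ -5 ≡ 26 (mod 31).
x ≡ 26 × 27 = 702 ≡ 20 (mod 31).
Check: 18 × 20 = 360 ≡ 81 (mod 93).
x ≡ 20 (mod 31), giving 3 solutions mod 93.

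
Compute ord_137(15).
34

137 is prime, so ord(15) divides φ(137) = 136.
Divisors of 136: 1, 2, 4, 8, 17, 34, 68, 136.
Repeated squaring: 15^1 ≡ 15, 15^2 ≡ 88, 15^4 ≡ 72, 15^8 ≡ 115, 15^16 ≡ 73, 15^32 ≡ 123, 15^64 ≡ 59, 15^128 ≡ 56 (mod 137).
Test 15^d mod 137 for each divisor d in increasing order:
15^1 ≡ 15
15^2 ≡ 88
15^4 ≡ 72
15^8 ≡ 115
15^17 = 15^16·15^1 ≡ 136
15^34 = 15^32·15^2 ≡ 1  ← first divisor giving 1
The order is 34.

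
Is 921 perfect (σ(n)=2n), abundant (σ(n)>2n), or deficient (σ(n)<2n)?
deficient

Proper divisors of 921: sum = 1 + 3 + 307 = 311
Since 311 < 921, 921 is deficient.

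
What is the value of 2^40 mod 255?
1

Repeated squaring. Binary of 40 = 101000.
2^1 ≡ 2 (mod 255); 2^2 ≡ 4 (mod 255); 2^4 ≡ 16 (mod 255); 2^8 ≡ 1 (mod 255); 2^16 ≡ 1 (mod 255); 2^32 ≡ 1 (mod 255)
2^40 = 2^8 × 2^32 ≡ 1 (mod 255)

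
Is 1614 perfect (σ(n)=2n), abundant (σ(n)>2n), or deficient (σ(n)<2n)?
abundant

Proper divisors of 1614: sum = 1 + 2 + 3 + 6 + 269 + 538 + 807 = 1626
Since 1626 > 1614, 1614 is abundant.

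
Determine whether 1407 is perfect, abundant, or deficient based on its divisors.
deficient

Proper divisors of 1407: sum = 1 + 3 + 7 + 21 + 67 + 201 + 469 = 769
Since 769 < 1407, 1407 is deficient.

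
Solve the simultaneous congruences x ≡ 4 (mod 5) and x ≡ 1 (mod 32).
129

Using Chinese Remainder Theorem:
M = 5 × 32 = 160
M1 = 32, M2 = 5
y1 = 32^(-1) mod 5 = 3
y2 = 5^(-1) mod 32 = 13
x = (4×32×3 + 1×5×13) mod 160 = 129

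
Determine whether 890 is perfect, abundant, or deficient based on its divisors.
deficient

Proper divisors of 890: sum = 1 + 2 + 5 + 10 + 89 + 178 + 445 = 730
Since 730 < 890, 890 is deficient.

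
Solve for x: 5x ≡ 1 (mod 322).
129

gcd(5, 322) = 1, so the inverse exists.
Extended Euclidean algorithm on (322, 5):
322 = 64 × 5 + 2  ⟹  2 = (1)·322 + (-64)·5
5 = 2 × 2 + 1  ⟹  1 = (-2)·322 + (129)·5
So (129)·5 ≡ 1 (mod 322), i.e. 5^(-1) ≡ 129 (mod 322).
Check: 5 × 129 = 645 ≡ 1 (mod 322)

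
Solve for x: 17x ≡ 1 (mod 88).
57

gcd(17, 88) = 1, so the inverse exists.
Extended Euclidean algorithm on (88, 17):
88 = 5 × 17 + 3  ⟹  3 = (1)·88 + (-5)·17
17 = 5 × 3 + 2  ⟹  2 = (-5)·88 + (26)·17
3 = 1 × 2 + 1  ⟹  1 = (6)·88 + (-31)·17
So (-31)·17 ≡ 1 (mod 88), i.e. 17^(-1) ≡ -31 ≡ 57 (mod 88).
Check: 17 × 57 = 969 ≡ 1 (mod 88)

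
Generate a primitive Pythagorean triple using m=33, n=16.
(833, 1056, 1345)

Euclid's formula: a = m² - n², b = 2mn, c = m² + n²
m = 33, n = 16
a = 33² - 16² = 1089 - 256 = 833
b = 2 × 33 × 16 = 1056
c = 33² + 16² = 1089 + 256 = 1345
Verification: 833² + 1056² = 693889 + 1115136 = 1809025 = 1345² ✓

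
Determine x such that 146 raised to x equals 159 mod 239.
225

Baby-step giant-step with step n = ⌈√239⌉ = 16.
Baby steps 146^j mod 239 (j:value) for j=0..15: 0:1, 1:146, 2:45, 3:117, 4:113, 5:7, 6:66, 7:76, 8:102, 9:74, 10:49, 11:223, 12:54, 13:236, 14:40, 15:104.
Giant-step multiplier: 146^(-16) ≡ 146^(238-16) = 146^222 ≡ 32 (mod 239).
Giant steps γ_i = 159·32^i mod 239: γ_0=159, γ_1=69, γ_2=57, γ_3=151, γ_4=52, γ_5=230, γ_6=190, γ_7=105, γ_8=14, γ_9=209, γ_10=235, γ_11=111, γ_12=206, γ_13=139, γ_14=146 (in table at j=1).
x = i·n + j = 14·16 + 1 = 225.
Check: 146^225 ≡ 159 (mod 239).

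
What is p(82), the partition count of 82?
20506255

p(n) counts ways to write n as a sum of positive integers (order ignored).
Euler's pentagonal recurrence: p(k) = p(k-1) + p(k-2) - p(k-5) - p(k-7) + p(k-12) + p(k-15) - ... (offsets j(3j∓1)/2, signs ++--, p(0)=1, p(<0)=0).
DP table for k = 0..81: p(0)=1, p(1)=1, p(2)=2, p(3)=3, p(4)=5, p(5)=7, p(6)=11, p(7)=15, p(8)=22, p(9)=30, p(10)=42, p(11)=56, p(12)=77, p(13)=101, p(14)=135, p(15)=176, p(16)=231, p(17)=297, p(18)=385, p(19)=490, p(20)=627, p(21)=792, p(22)=1002, p(23)=1255, p(24)=1575, p(25)=1958, p(26)=2436, p(27)=3010, p(28)=3718, p(29)=4565, p(30)=5604, p(31)=6842, p(32)=8349, p(33)=10143, p(34)=12310, p(35)=14883, p(36)=17977, p(37)=21637, p(38)=26015, p(39)=31185, p(40)=37338, p(41)=44583, p(42)=53174, p(43)=63261, p(44)=75175, p(45)=89134, p(46)=105558, p(47)=124754, p(48)=147273, p(49)=173525, p(50)=204226, p(51)=239943, p(52)=281589, p(53)=329931, p(54)=386155, p(55)=451276, p(56)=526823, p(57)=614154, p(58)=715220, p(59)=831820, p(60)=966467, p(61)=1121505, p(62)=1300156, p(63)=1505499, p(64)=1741630, p(65)=2012558, p(66)=2323520, p(67)=2679689, p(68)=3087735, p(69)=3554345, p(70)=4087968, p(71)=4697205, p(72)=5392783, p(73)=6185689, p(74)=7089500, p(75)=8118264, p(76)=9289091, p(77)=10619863, p(78)=12132164, p(79)=13848650, p(80)=15796476, p(81)=18004327.
Final step: p(82) = p(81) + p(80) - p(77) - p(75) + p(70) + p(67) - p(60) - p(56) + p(47) + p(42) - p(31) - p(25) + p(12) + p(5)
= 18004327 + 15796476 - 10619863 - 8118264 + 4087968 + 2679689 - 966467 - 526823 + 124754 + 53174 - 6842 - 1958 + 77 + 7
= 20506255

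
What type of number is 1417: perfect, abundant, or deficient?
deficient

Proper divisors of 1417: sum = 1 + 13 + 109 = 123
Since 123 < 1417, 1417 is deficient.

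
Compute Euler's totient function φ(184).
88

184 = 2^3 × 23
φ(n) = n × ∏(1 - 1/p) for each prime p dividing n
φ(184) = 184 × (1 - 1/2) × (1 - 1/23) = 88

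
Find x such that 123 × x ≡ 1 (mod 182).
37

gcd(123, 182) = 1, so the inverse exists.
Extended Euclidean algorithm on (182, 123):
182 = 1 × 123 + 59  ⟹  59 = (1)·182 + (-1)·123
123 = 2 × 59 + 5  ⟹  5 = (-2)·182 + (3)·123
59 = 11 × 5 + 4  ⟹  4 = (23)·182 + (-34)·123
5 = 1 × 4 + 1  ⟹  1 = (-25)·182 + (37)·123
So (37)·123 ≡ 1 (mod 182), i.e. 123^(-1) ≡ 37 (mod 182).
Check: 123 × 37 = 4551 ≡ 1 (mod 182)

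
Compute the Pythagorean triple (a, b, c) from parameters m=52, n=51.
(103, 5304, 5305)

Euclid's formula: a = m² - n², b = 2mn, c = m² + n²
m = 52, n = 51
a = 52² - 51² = 2704 - 2601 = 103
b = 2 × 52 × 51 = 5304
c = 52² + 51² = 2704 + 2601 = 5305
Verification: 103² + 5304² = 10609 + 28132416 = 28143025 = 5305² ✓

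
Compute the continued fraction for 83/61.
[1; 2, 1, 3, 2, 2]

Euclidean algorithm steps:
83 = 1 × 61 + 22
61 = 2 × 22 + 17
22 = 1 × 17 + 5
17 = 3 × 5 + 2
5 = 2 × 2 + 1
2 = 2 × 1 + 0
Continued fraction: [1; 2, 1, 3, 2, 2]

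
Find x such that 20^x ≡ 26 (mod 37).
12

Baby-step giant-step with step n = ⌈√37⌉ = 7.
Baby steps 20^j mod 37 (j:value) for j=0..6: 0:1, 1:20, 2:30, 3:8, 4:12, 5:18, 6:27.
Giant-step multiplier: 20^(-7) ≡ 20^(36-7) = 20^29 ≡ 32 (mod 37).
Giant steps γ_i = 26·32^i mod 37: γ_0=26, γ_1=18 (in table at j=5).
x = i·n + j = 1·7 + 5 = 12.
Check: 20^12 ≡ 26 (mod 37).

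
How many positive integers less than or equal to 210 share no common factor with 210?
48

210 = 2 × 3 × 5 × 7
φ(n) = n × ∏(1 - 1/p) for each prime p dividing n
φ(210) = 210 × (1 - 1/2) × (1 - 1/3) × (1 - 1/5) × (1 - 1/7) = 48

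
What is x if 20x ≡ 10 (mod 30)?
x ≡ 2 (mod 3)

gcd(20, 30) = 10, which divides 10, so solutions exist.
Divide through by 10: 2x ≡ 1 (mod 3).
Find 2^(-1) mod 3 by the extended Euclidean algorithm:
3 = 1 × 2 + 1  ⟹  1 = (1)·3 + (-1)·2
So (-1)·2 ≡ 1 (mod 3), i.e. 2^(-1) ≡ -1 ≡ 2 (mod 3).
x ≡ 2 × 1 = 2 ≡ 2 (mod 3).
Check: 20 × 2 = 40 ≡ 10 (mod 30).
x ≡ 2 (mod 3), giving 10 solutions mod 30.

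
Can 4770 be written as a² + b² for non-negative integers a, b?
3² + 69² (a=3, b=69)

Factorization: 4770 = 2 × 3^2 × 5 × 53
By Fermat: n is sum of two squares iff every prime p ≡ 3 (mod 4) appears to even power.
All primes ≡ 3 (mod 4) appear to even power.
Search a = 0, 1, 2, … for 4770 - a² a perfect square: first hit at a = 3: 4770 - 9 = 4761 = 69².
4770 = 3² + 69² = 9 + 4761 ✓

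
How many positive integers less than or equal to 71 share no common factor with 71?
70

71 = 71
φ(n) = n × ∏(1 - 1/p) for each prime p dividing n
φ(71) = 71 × (1 - 1/71) = 70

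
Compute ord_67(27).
22

67 is prime, so ord(27) divides φ(67) = 66.
Divisors of 66: 1, 2, 3, 6, 11, 22, 33, 66.
Repeated squaring: 27^1 ≡ 27, 27^2 ≡ 59, 27^4 ≡ 64, 27^8 ≡ 9, 27^16 ≡ 14, 27^32 ≡ 62, 27^64 ≡ 25 (mod 67).
Test 27^d mod 67 for each divisor d in increasing order:
27^1 ≡ 27
27^2 ≡ 59
27^3 = 27^2·27^1 ≡ 52
27^6 = 27^4·27^2 ≡ 24
27^11 = 27^8·27^2·27^1 ≡ 66
27^22 = 27^16·27^4·27^2 ≡ 1  ← first divisor giving 1
The order is 22.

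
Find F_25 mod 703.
507

Matrix identity: Q^n = [[F_(n+1), F_n], [F_n, F_(n-1)]] with Q = [[1,1],[1,0]].
n = 25 = 11001₂. Square-and-multiply, entries mod 703:
Q^1 = [[1,1],[1,0]]
Q^3 = (Q^1)²·Q = [[3,2],[2,1]]
Q^6 = (Q^3)² = [[13,8],[8,5]]
Q^12 = (Q^6)² = [[233,144],[144,89]]
Q^25 = (Q^12)²·Q = [[477,507],[507,673]]
F_25 mod 703 = Q^25[0][1] = 507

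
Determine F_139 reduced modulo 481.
196

Matrix identity: Q^n = [[F_(n+1), F_n], [F_n, F_(n-1)]] with Q = [[1,1],[1,0]].
n = 139 = 10001011₂. Square-and-multiply, entries mod 481:
Q^1 = [[1,1],[1,0]]
Q^2 = (Q^1)² = [[2,1],[1,1]]
Q^4 = (Q^2)² = [[5,3],[3,2]]
Q^8 = (Q^4)² = [[34,21],[21,13]]
Q^17 = (Q^8)²·Q = [[179,154],[154,25]]
Q^34 = (Q^17)² = [[442,151],[151,291]]
Q^69 = (Q^34)²·Q = [[325,272],[272,53]]
Q^139 = (Q^69)²·Q = [[78,196],[196,363]]
F_139 mod 481 = Q^139[0][1] = 196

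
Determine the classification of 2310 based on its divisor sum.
abundant

Proper divisors of 2310: sum = 1 + 2 + 3 + 5 + 6 + 7 + 10 + 11 + ... + 385 + 462 + 770 + 1155 (31 divisors) = 4602
Since 4602 > 2310, 2310 is abundant.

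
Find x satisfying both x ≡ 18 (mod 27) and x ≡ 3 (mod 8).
99

Using Chinese Remainder Theorem:
M = 27 × 8 = 216
M1 = 8, M2 = 27
y1 = 8^(-1) mod 27 = 17
y2 = 27^(-1) mod 8 = 3
x = (18×8×17 + 3×27×3) mod 216 = 99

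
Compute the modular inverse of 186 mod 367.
294

gcd(186, 367) = 1, so the inverse exists.
Extended Euclidean algorithm on (367, 186):
367 = 1 × 186 + 181  ⟹  181 = (1)·367 + (-1)·186
186 = 1 × 181 + 5  ⟹  5 = (-1)·367 + (2)·186
181 = 36 × 5 + 1  ⟹  1 = (37)·367 + (-73)·186
So (-73)·186 ≡ 1 (mod 367), i.e. 186^(-1) ≡ -73 ≡ 294 (mod 367).
Check: 186 × 294 = 54684 ≡ 1 (mod 367)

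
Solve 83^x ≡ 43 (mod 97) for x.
68

Baby-step giant-step with step n = ⌈√97⌉ = 10.
Baby steps 83^j mod 97 (j:value) for j=0..9: 0:1, 1:83, 2:2, 3:69, 4:4, 5:41, 6:8, 7:82, 8:16, 9:67.
Giant-step multiplier: 83^(-10) ≡ 83^(96-10) = 83^86 ≡ 94 (mod 97).
Giant steps γ_i = 43·94^i mod 97: γ_0=43, γ_1=65, γ_2=96, γ_3=3, γ_4=88, γ_5=27, γ_6=16 (in table at j=8).
x = i·n + j = 6·10 + 8 = 68.
Check: 83^68 ≡ 43 (mod 97).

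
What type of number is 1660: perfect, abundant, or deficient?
abundant

Proper divisors of 1660: sum = 1 + 2 + 4 + 5 + 10 + 20 + 83 + 166 + 332 + 415 + 830 = 1868
Since 1868 > 1660, 1660 is abundant.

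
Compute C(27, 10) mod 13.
0

Using Lucas' theorem:
Write n=27 and k=10 in base 13:
n in base 13: [2, 1]
k in base 13: [0, 10]
C(27,10) mod 13 = ∏ C(n_i, k_i) mod 13
Digit binomials (mod 13): C(2,0) = 1; C(1,10) = 0 (k_i > n_i)
Product: 1 × 0 = 0 ≡ 0 (mod 13)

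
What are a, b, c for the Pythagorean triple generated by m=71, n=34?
(3885, 4828, 6197)

Euclid's formula: a = m² - n², b = 2mn, c = m² + n²
m = 71, n = 34
a = 71² - 34² = 5041 - 1156 = 3885
b = 2 × 71 × 34 = 4828
c = 71² + 34² = 5041 + 1156 = 6197
Verification: 3885² + 4828² = 15093225 + 23309584 = 38402809 = 6197² ✓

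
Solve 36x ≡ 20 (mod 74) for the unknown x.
x ≡ 17 (mod 37)

gcd(36, 74) = 2, which divides 20, so solutions exist.
Divide through by 2: 18x ≡ 10 (mod 37).
Find 18^(-1) mod 37 by the extended Euclidean algorithm:
37 = 2 × 18 + 1  ⟹  1 = (1)·37 + (-2)·18
So (-2)·18 ≡ 1 (mod 37), i.e. 18^(-1) ≡ -2 ≡ 35 (mod 37).
x ≡ 35 × 10 = 350 ≡ 17 (mod 37).
Check: 36 × 17 = 612 ≡ 20 (mod 74).
x ≡ 17 (mod 37), giving 2 solutions mod 74.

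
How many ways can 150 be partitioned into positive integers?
40853235313

p(n) counts ways to write n as a sum of positive integers (order ignored).
Euler's pentagonal recurrence: p(k) = p(k-1) + p(k-2) - p(k-5) - p(k-7) + p(k-12) + p(k-15) - ... (offsets j(3j∓1)/2, signs ++--, p(0)=1, p(<0)=0).
DP table for k = 0..149: p(0)=1, p(1)=1, p(2)=2, p(3)=3, p(4)=5, p(5)=7, p(6)=11, p(7)=15, p(8)=22, p(9)=30, p(10)=42, p(11)=56, p(12)=77, p(13)=101, p(14)=135, p(15)=176, p(16)=231, p(17)=297, p(18)=385, p(19)=490, p(20)=627, p(21)=792, p(22)=1002, p(23)=1255, p(24)=1575, p(25)=1958, p(26)=2436, p(27)=3010, p(28)=3718, p(29)=4565, p(30)=5604, p(31)=6842, p(32)=8349, p(33)=10143, p(34)=12310, p(35)=14883, p(36)=17977, p(37)=21637, p(38)=26015, p(39)=31185, p(40)=37338, p(41)=44583, p(42)=53174, p(43)=63261, p(44)=75175, p(45)=89134, p(46)=105558, p(47)=124754, p(48)=147273, p(49)=173525, p(50)=204226, p(51)=239943, p(52)=281589, p(53)=329931, p(54)=386155, p(55)=451276, p(56)=526823, p(57)=614154, p(58)=715220, p(59)=831820, p(60)=966467, p(61)=1121505, p(62)=1300156, p(63)=1505499, p(64)=1741630, p(65)=2012558, p(66)=2323520, p(67)=2679689, p(68)=3087735, p(69)=3554345, p(70)=4087968, p(71)=4697205, p(72)=5392783, p(73)=6185689, p(74)=7089500, p(75)=8118264, p(76)=9289091, p(77)=10619863, p(78)=12132164, p(79)=13848650, p(80)=15796476, p(81)=18004327, p(82)=20506255, p(83)=23338469, p(84)=26543660, p(85)=30167357, p(86)=34262962, p(87)=38887673, p(88)=44108109, p(89)=49995925, p(90)=56634173, p(91)=64112359, p(92)=72533807, p(93)=82010177, p(94)=92669720, p(95)=104651419, p(96)=118114304, p(97)=133230930, p(98)=150198136, p(99)=169229875, p(100)=190569292, p(101)=214481126, p(102)=241265379, p(103)=271248950, p(104)=304801365, p(105)=342325709, p(106)=384276336, p(107)=431149389, p(108)=483502844, p(109)=541946240, p(110)=607163746, p(111)=679903203, p(112)=761002156, p(113)=851376628, p(114)=952050665, p(115)=1064144451, p(116)=1188908248, p(117)=1327710076, p(118)=1482074143, p(119)=1653668665, p(120)=1844349560, p(121)=2056148051, p(122)=2291320912, p(123)=2552338241, p(124)=2841940500, p(125)=3163127352, p(126)=3519222692, p(127)=3913864295, p(128)=4351078600, p(129)=4835271870, p(130)=5371315400, p(131)=5964539504, p(132)=6620830889, p(133)=7346629512, p(134)=8149040695, p(135)=9035836076, p(136)=10015581680, p(137)=11097645016, p(138)=12292341831, p(139)=13610949895, p(140)=15065878135, p(141)=16670689208, p(142)=18440293320, p(143)=20390982757, p(144)=22540654445, p(145)=24908858009, p(146)=27517052599, p(147)=30388671978, p(148)=33549419497, p(149)=37027355200.
Final step: p(150) = p(149) + p(148) - p(145) - p(143) + p(138) + p(135) - p(128) - p(124) + p(115) + p(110) - p(99) - p(93) + p(80) + p(73) - p(58) - p(50) + p(33) + p(24) - p(5)
= 37027355200 + 33549419497 - 24908858009 - 20390982757 + 12292341831 + 9035836076 - 4351078600 - 2841940500 + 1064144451 + 607163746 - 169229875 - 82010177 + 15796476 + 6185689 - 715220 - 204226 + 10143 + 1575 - 7
= 40853235313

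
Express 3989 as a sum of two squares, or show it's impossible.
25² + 58² (a=25, b=58)

Factorization: 3989 = 3989
By Fermat: n is sum of two squares iff every prime p ≡ 3 (mod 4) appears to even power.
All primes ≡ 3 (mod 4) appear to even power.
Search a = 0, 1, 2, … for 3989 - a² a perfect square: first hit at a = 25: 3989 - 625 = 3364 = 58².
3989 = 25² + 58² = 625 + 3364 ✓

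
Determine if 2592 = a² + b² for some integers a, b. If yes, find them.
36² + 36² (a=36, b=36)

Factorization: 2592 = 2^5 × 3^4
By Fermat: n is sum of two squares iff every prime p ≡ 3 (mod 4) appears to even power.
All primes ≡ 3 (mod 4) appear to even power.
Search a = 0, 1, 2, … for 2592 - a² a perfect square: first hit at a = 36: 2592 - 1296 = 1296 = 36².
2592 = 36² + 36² = 1296 + 1296 ✓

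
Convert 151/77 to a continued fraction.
[1; 1, 24, 1, 2]

Euclidean algorithm steps:
151 = 1 × 77 + 74
77 = 1 × 74 + 3
74 = 24 × 3 + 2
3 = 1 × 2 + 1
2 = 2 × 1 + 0
Continued fraction: [1; 1, 24, 1, 2]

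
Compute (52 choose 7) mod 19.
12

Using Lucas' theorem:
Write n=52 and k=7 in base 19:
n in base 19: [2, 14]
k in base 19: [0, 7]
C(52,7) mod 19 = ∏ C(n_i, k_i) mod 19
Digit binomials (mod 19): C(2,0) = 1; C(14,7) = 3432 ≡ 12
Product: 1 × 12 = 12 ≡ 12 (mod 19)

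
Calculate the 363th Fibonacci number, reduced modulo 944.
610

Matrix identity: Q^n = [[F_(n+1), F_n], [F_n, F_(n-1)]] with Q = [[1,1],[1,0]].
n = 363 = 101101011₂. Square-and-multiply, entries mod 944:
Q^1 = [[1,1],[1,0]]
Q^2 = (Q^1)² = [[2,1],[1,1]]
Q^5 = (Q^2)²·Q = [[8,5],[5,3]]
Q^11 = (Q^5)²·Q = [[144,89],[89,55]]
Q^22 = (Q^11)² = [[337,719],[719,562]]
Q^45 = (Q^22)²·Q = [[623,882],[882,685]]
Q^90 = (Q^45)² = [[213,88],[88,125]]
Q^181 = (Q^90)²·Q = [[729,249],[249,480]]
Q^363 = (Q^181)²·Q = [[515,610],[610,849]]
F_363 mod 944 = Q^363[0][1] = 610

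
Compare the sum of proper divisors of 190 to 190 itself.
deficient

Proper divisors of 190: sum = 1 + 2 + 5 + 10 + 19 + 38 + 95 = 170
Since 170 < 190, 190 is deficient.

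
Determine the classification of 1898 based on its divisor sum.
deficient

Proper divisors of 1898: sum = 1 + 2 + 13 + 26 + 73 + 146 + 949 = 1210
Since 1210 < 1898, 1898 is deficient.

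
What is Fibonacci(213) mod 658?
418

Matrix identity: Q^n = [[F_(n+1), F_n], [F_n, F_(n-1)]] with Q = [[1,1],[1,0]].
n = 213 = 11010101₂. Square-and-multiply, entries mod 658:
Q^1 = [[1,1],[1,0]]
Q^3 = (Q^1)²·Q = [[3,2],[2,1]]
Q^6 = (Q^3)² = [[13,8],[8,5]]
Q^13 = (Q^6)²·Q = [[377,233],[233,144]]
Q^26 = (Q^13)² = [[334,321],[321,13]]
Q^53 = (Q^26)²·Q = [[274,89],[89,185]]
Q^106 = (Q^53)² = [[89,55],[55,34]]
Q^213 = (Q^106)²·Q = [[603,418],[418,185]]
F_213 mod 658 = Q^213[0][1] = 418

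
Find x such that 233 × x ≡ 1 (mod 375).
272

gcd(233, 375) = 1, so the inverse exists.
Extended Euclidean algorithm on (375, 233):
375 = 1 × 233 + 142  ⟹  142 = (1)·375 + (-1)·233
233 = 1 × 142 + 91  ⟹  91 = (-1)·375 + (2)·233
142 = 1 × 91 + 51  ⟹  51 = (2)·375 + (-3)·233
91 = 1 × 51 + 40  ⟹  40 = (-3)·375 + (5)·233
51 = 1 × 40 + 11  ⟹  11 = (5)·375 + (-8)·233
40 = 3 × 11 + 7  ⟹  7 = (-18)·375 + (29)·233
11 = 1 × 7 + 4  ⟹  4 = (23)·375 + (-37)·233
7 = 1 × 4 + 3  ⟹  3 = (-41)·375 + (66)·233
4 = 1 × 3 + 1  ⟹  1 = (64)·375 + (-103)·233
So (-103)·233 ≡ 1 (mod 375), i.e. 233^(-1) ≡ -103 ≡ 272 (mod 375).
Check: 233 × 272 = 63376 ≡ 1 (mod 375)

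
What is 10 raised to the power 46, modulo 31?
10

Repeated squaring. Binary of 46 = 101110.
10^1 ≡ 10 (mod 31); 10^2 ≡ 7 (mod 31); 10^4 ≡ 18 (mod 31); 10^8 ≡ 14 (mod 31); 10^16 ≡ 10 (mod 31); 10^32 ≡ 7 (mod 31)
10^46 = 10^2 × 10^4 × 10^8 × 10^32 ≡ 10 (mod 31)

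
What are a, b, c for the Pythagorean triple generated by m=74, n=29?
(4635, 4292, 6317)

Euclid's formula: a = m² - n², b = 2mn, c = m² + n²
m = 74, n = 29
a = 74² - 29² = 5476 - 841 = 4635
b = 2 × 74 × 29 = 4292
c = 74² + 29² = 5476 + 841 = 6317
Verification: 4635² + 4292² = 21483225 + 18421264 = 39904489 = 6317² ✓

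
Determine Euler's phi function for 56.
24

56 = 2^3 × 7
φ(n) = n × ∏(1 - 1/p) for each prime p dividing n
φ(56) = 56 × (1 - 1/2) × (1 - 1/7) = 24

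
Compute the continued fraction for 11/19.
[0; 1, 1, 2, 1, 2]

Euclidean algorithm steps:
11 = 0 × 19 + 11
19 = 1 × 11 + 8
11 = 1 × 8 + 3
8 = 2 × 3 + 2
3 = 1 × 2 + 1
2 = 2 × 1 + 0
Continued fraction: [0; 1, 1, 2, 1, 2]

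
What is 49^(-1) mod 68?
25

gcd(49, 68) = 1, so the inverse exists.
Extended Euclidean algorithm on (68, 49):
68 = 1 × 49 + 19  ⟹  19 = (1)·68 + (-1)·49
49 = 2 × 19 + 11  ⟹  11 = (-2)·68 + (3)·49
19 = 1 × 11 + 8  ⟹  8 = (3)·68 + (-4)·49
11 = 1 × 8 + 3  ⟹  3 = (-5)·68 + (7)·49
8 = 2 × 3 + 2  ⟹  2 = (13)·68 + (-18)·49
3 = 1 × 2 + 1  ⟹  1 = (-18)·68 + (25)·49
So (25)·49 ≡ 1 (mod 68), i.e. 49^(-1) ≡ 25 (mod 68).
Check: 49 × 25 = 1225 ≡ 1 (mod 68)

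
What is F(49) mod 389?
75

Matrix identity: Q^n = [[F_(n+1), F_n], [F_n, F_(n-1)]] with Q = [[1,1],[1,0]].
n = 49 = 110001₂. Square-and-multiply, entries mod 389:
Q^1 = [[1,1],[1,0]]
Q^3 = (Q^1)²·Q = [[3,2],[2,1]]
Q^6 = (Q^3)² = [[13,8],[8,5]]
Q^12 = (Q^6)² = [[233,144],[144,89]]
Q^24 = (Q^12)² = [[337,77],[77,260]]
Q^49 = (Q^24)²·Q = [[142,75],[75,67]]
F_49 mod 389 = Q^49[0][1] = 75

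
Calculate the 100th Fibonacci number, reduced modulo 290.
175

Matrix identity: Q^n = [[F_(n+1), F_n], [F_n, F_(n-1)]] with Q = [[1,1],[1,0]].
n = 100 = 1100100₂. Square-and-multiply, entries mod 290:
Q^1 = [[1,1],[1,0]]
Q^3 = (Q^1)²·Q = [[3,2],[2,1]]
Q^6 = (Q^3)² = [[13,8],[8,5]]
Q^12 = (Q^6)² = [[233,144],[144,89]]
Q^25 = (Q^12)²·Q = [[173,205],[205,258]]
Q^50 = (Q^25)² = [[34,195],[195,129]]
Q^100 = (Q^50)² = [[31,175],[175,146]]
F_100 mod 290 = Q^100[0][1] = 175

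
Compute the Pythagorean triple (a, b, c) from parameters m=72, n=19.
(4823, 2736, 5545)

Euclid's formula: a = m² - n², b = 2mn, c = m² + n²
m = 72, n = 19
a = 72² - 19² = 5184 - 361 = 4823
b = 2 × 72 × 19 = 2736
c = 72² + 19² = 5184 + 361 = 5545
Verification: 4823² + 2736² = 23261329 + 7485696 = 30747025 = 5545² ✓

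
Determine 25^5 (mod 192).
121

Repeated squaring. Binary of 5 = 101.
25^1 ≡ 25 (mod 192); 25^2 ≡ 49 (mod 192); 25^4 ≡ 97 (mod 192)
25^5 = 25^1 × 25^4 ≡ 121 (mod 192)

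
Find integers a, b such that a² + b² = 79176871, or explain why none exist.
Not possible

Factorization: 79176871 = 17 × 167^3
By Fermat: n is sum of two squares iff every prime p ≡ 3 (mod 4) appears to even power.
Prime(s) ≡ 3 (mod 4) with odd exponent: [(167, 3)]
Therefore 79176871 cannot be expressed as a² + b².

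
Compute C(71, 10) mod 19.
13

Using Lucas' theorem:
Write n=71 and k=10 in base 19:
n in base 19: [3, 14]
k in base 19: [0, 10]
C(71,10) mod 19 = ∏ C(n_i, k_i) mod 19
Digit binomials (mod 19): C(3,0) = 1; C(14,10) = 1001 ≡ 13
Product: 1 × 13 = 13 ≡ 13 (mod 19)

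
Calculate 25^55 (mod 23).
1

Repeated squaring. Binary of 55 = 110111.
25^1 ≡ 2 (mod 23); 25^2 ≡ 4 (mod 23); 25^4 ≡ 16 (mod 23); 25^8 ≡ 3 (mod 23); 25^16 ≡ 9 (mod 23); 25^32 ≡ 12 (mod 23)
25^55 = 25^1 × 25^2 × 25^4 × 25^16 × 25^32 ≡ 1 (mod 23)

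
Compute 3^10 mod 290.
179

Repeated squaring. Binary of 10 = 1010.
3^1 ≡ 3 (mod 290); 3^2 ≡ 9 (mod 290); 3^4 ≡ 81 (mod 290); 3^8 ≡ 181 (mod 290)
3^10 = 3^2 × 3^8 ≡ 179 (mod 290)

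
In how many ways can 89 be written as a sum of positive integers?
49995925

p(n) counts ways to write n as a sum of positive integers (order ignored).
Euler's pentagonal recurrence: p(k) = p(k-1) + p(k-2) - p(k-5) - p(k-7) + p(k-12) + p(k-15) - ... (offsets j(3j∓1)/2, signs ++--, p(0)=1, p(<0)=0).
DP table for k = 0..88: p(0)=1, p(1)=1, p(2)=2, p(3)=3, p(4)=5, p(5)=7, p(6)=11, p(7)=15, p(8)=22, p(9)=30, p(10)=42, p(11)=56, p(12)=77, p(13)=101, p(14)=135, p(15)=176, p(16)=231, p(17)=297, p(18)=385, p(19)=490, p(20)=627, p(21)=792, p(22)=1002, p(23)=1255, p(24)=1575, p(25)=1958, p(26)=2436, p(27)=3010, p(28)=3718, p(29)=4565, p(30)=5604, p(31)=6842, p(32)=8349, p(33)=10143, p(34)=12310, p(35)=14883, p(36)=17977, p(37)=21637, p(38)=26015, p(39)=31185, p(40)=37338, p(41)=44583, p(42)=53174, p(43)=63261, p(44)=75175, p(45)=89134, p(46)=105558, p(47)=124754, p(48)=147273, p(49)=173525, p(50)=204226, p(51)=239943, p(52)=281589, p(53)=329931, p(54)=386155, p(55)=451276, p(56)=526823, p(57)=614154, p(58)=715220, p(59)=831820, p(60)=966467, p(61)=1121505, p(62)=1300156, p(63)=1505499, p(64)=1741630, p(65)=2012558, p(66)=2323520, p(67)=2679689, p(68)=3087735, p(69)=3554345, p(70)=4087968, p(71)=4697205, p(72)=5392783, p(73)=6185689, p(74)=7089500, p(75)=8118264, p(76)=9289091, p(77)=10619863, p(78)=12132164, p(79)=13848650, p(80)=15796476, p(81)=18004327, p(82)=20506255, p(83)=23338469, p(84)=26543660, p(85)=30167357, p(86)=34262962, p(87)=38887673, p(88)=44108109.
Final step: p(89) = p(88) + p(87) - p(84) - p(82) + p(77) + p(74) - p(67) - p(63) + p(54) + p(49) - p(38) - p(32) + p(19) + p(12)
= 44108109 + 38887673 - 26543660 - 20506255 + 10619863 + 7089500 - 2679689 - 1505499 + 386155 + 173525 - 26015 - 8349 + 490 + 77
= 49995925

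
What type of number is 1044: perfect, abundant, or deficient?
abundant

Proper divisors of 1044: sum = 1 + 2 + 3 + 4 + 6 + 9 + 12 + 18 + ... + 174 + 261 + 348 + 522 (17 divisors) = 1686
Since 1686 > 1044, 1044 is abundant.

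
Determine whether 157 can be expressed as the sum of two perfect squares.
6² + 11² (a=6, b=11)

Factorization: 157 = 157
By Fermat: n is sum of two squares iff every prime p ≡ 3 (mod 4) appears to even power.
All primes ≡ 3 (mod 4) appear to even power.
Search a = 0, 1, 2, … for 157 - a² a perfect square: first hit at a = 6: 157 - 36 = 121 = 11².
157 = 6² + 11² = 36 + 121 ✓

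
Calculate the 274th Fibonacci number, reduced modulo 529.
313

Matrix identity: Q^n = [[F_(n+1), F_n], [F_n, F_(n-1)]] with Q = [[1,1],[1,0]].
n = 274 = 100010010₂. Square-and-multiply, entries mod 529:
Q^1 = [[1,1],[1,0]]
Q^2 = (Q^1)² = [[2,1],[1,1]]
Q^4 = (Q^2)² = [[5,3],[3,2]]
Q^8 = (Q^4)² = [[34,21],[21,13]]
Q^17 = (Q^8)²·Q = [[468,10],[10,458]]
Q^34 = (Q^17)² = [[118,267],[267,380]]
Q^68 = (Q^34)² = [[44,187],[187,386]]
Q^137 = (Q^68)²·Q = [[406,404],[404,2]]
Q^274 = (Q^137)² = [[72,313],[313,288]]
F_274 mod 529 = Q^274[0][1] = 313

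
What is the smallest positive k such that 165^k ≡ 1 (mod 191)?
190

191 is prime, so ord(165) divides φ(191) = 190.
Divisors of 190: 1, 2, 5, 10, 19, 38, 95, 190.
Repeated squaring: 165^1 ≡ 165, 165^2 ≡ 103, 165^4 ≡ 104, 165^8 ≡ 120, 165^16 ≡ 75, 165^32 ≡ 86, 165^64 ≡ 138, 165^128 ≡ 135 (mod 191).
Test 165^d mod 191 for each divisor d in increasing order:
165^1 ≡ 165
165^2 ≡ 103
165^5 = 165^4·165^1 ≡ 161
165^10 = 165^8·165^2 ≡ 136
165^19 = 165^16·165^2·165^1 ≡ 82
165^38 = 165^32·165^4·165^2 ≡ 39
165^95 = 165^64·165^16·165^8·165^4·165^2·165^1 ≡ 190
165^190 = 165^128·165^32·165^16·165^8·165^4·165^2 ≡ 1  ← first divisor giving 1
The order is 190.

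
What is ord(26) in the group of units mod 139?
138

139 is prime, so ord(26) divides φ(139) = 138.
Divisors of 138: 1, 2, 3, 6, 23, 46, 69, 138.
Repeated squaring: 26^1 ≡ 26, 26^2 ≡ 120, 26^4 ≡ 83, 26^8 ≡ 78, 26^16 ≡ 107, 26^32 ≡ 51, 26^64 ≡ 99, 26^128 ≡ 71 (mod 139).
Test 26^d mod 139 for each divisor d in increasing order:
26^1 ≡ 26
26^2 ≡ 120
26^3 = 26^2·26^1 ≡ 62
26^6 = 26^4·26^2 ≡ 91
26^23 = 26^16·26^4·26^2·26^1 ≡ 43
26^46 = 26^32·26^8·26^4·26^2 ≡ 42
26^69 = 26^64·26^4·26^1 ≡ 138
26^138 = 26^128·26^8·26^2 ≡ 1  ← first divisor giving 1
The order is 138.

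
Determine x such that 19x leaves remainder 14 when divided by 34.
x ≡ 24 (mod 34)

gcd(19, 34) = 1, which divides 14, so solutions exist.
Find 19^(-1) mod 34 by the extended Euclidean algorithm:
34 = 1 × 19 + 15  ⟹  15 = (1)·34 + (-1)·19
19 = 1 × 15 + 4  ⟹  4 = (-1)·34 + (2)·19
15 = 3 × 4 + 3  ⟹  3 = (4)·34 + (-7)·19
4 = 1 × 3 + 1  ⟹  1 = (-5)·34 + (9)·19
So (9)·19 ≡ 1 (mod 34), i.e. 19^(-1) ≡ 9 (mod 34).
x ≡ 9 × 14 = 126 ≡ 24 (mod 34).
Check: 19 × 24 = 456 ≡ 14 (mod 34).
Unique solution: x ≡ 24 (mod 34)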